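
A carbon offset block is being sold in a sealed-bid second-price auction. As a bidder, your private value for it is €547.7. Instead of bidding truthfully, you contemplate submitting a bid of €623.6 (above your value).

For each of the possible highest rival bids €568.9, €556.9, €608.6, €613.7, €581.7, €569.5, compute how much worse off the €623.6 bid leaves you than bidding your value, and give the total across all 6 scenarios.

€213.1

The deviation costs you only when the competing bid falls strictly between €547.7 and €623.6; elsewhere both bids give the same outcome.
€568.9: truthful payoff €0, deviation payoff −€21.2 → loss €21.2.
€556.9: truthful payoff €0, deviation payoff −€9.2 → loss €9.2.
€608.6: truthful payoff €0, deviation payoff −€60.9 → loss €60.9.
€613.7: truthful payoff €0, deviation payoff −€66 → loss €66.
€581.7: truthful payoff €0, deviation payoff −€34 → loss €34.
€569.5: truthful payoff €0, deviation payoff −€21.8 → loss €21.8.
Total loss = €21.2 + €9.2 + €60.9 + €66 + €34 + €21.8 = €213.1.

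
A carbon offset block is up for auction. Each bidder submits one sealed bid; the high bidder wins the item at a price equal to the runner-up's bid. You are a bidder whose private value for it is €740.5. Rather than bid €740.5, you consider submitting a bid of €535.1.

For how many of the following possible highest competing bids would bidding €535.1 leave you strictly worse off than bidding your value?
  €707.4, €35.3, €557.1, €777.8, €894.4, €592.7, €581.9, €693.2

The deviation hurts exactly when the highest competing bid lies strictly between €535.1 and €740.5 — underbidding then forfeits a profitable win.
€707.4: inside the interval → strictly worse (loss €33.1).
€35.3: below both → same outcome either way.
€557.1: inside the interval → strictly worse (loss €183.4).
€777.8: above both → same outcome either way.
€894.4: above both → same outcome either way.
€592.7: inside the interval → strictly worse (loss €147.8).
€581.9: inside the interval → strictly worse (loss €158.6).
€693.2: inside the interval → strictly worse (loss €47.3).
Count: 5.

5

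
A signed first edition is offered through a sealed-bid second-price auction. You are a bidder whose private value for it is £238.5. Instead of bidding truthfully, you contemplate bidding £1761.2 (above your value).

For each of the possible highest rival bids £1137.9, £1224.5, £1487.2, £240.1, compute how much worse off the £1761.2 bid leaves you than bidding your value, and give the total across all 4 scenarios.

£3135.7

The deviation costs you only when the competing bid falls strictly between £238.5 and £1761.2; elsewhere both bids give the same outcome.
£1137.9: truthful payoff £0, deviation payoff −£899.4 → loss £899.4.
£1224.5: truthful payoff £0, deviation payoff −£986 → loss £986.
£1487.2: truthful payoff £0, deviation payoff −£1248.7 → loss £1248.7.
£240.1: truthful payoff £0, deviation payoff −£1.6 → loss £1.6.
Total loss = £899.4 + £986 + £1248.7 + £1.6 = £3135.7.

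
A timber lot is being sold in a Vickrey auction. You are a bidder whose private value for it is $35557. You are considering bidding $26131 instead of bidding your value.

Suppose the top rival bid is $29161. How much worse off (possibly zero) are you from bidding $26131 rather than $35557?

$6396

Bidding your value $35557: you win (since $35557 > $29161) and pay $29161. Payoff $6396.
Bidding $26131: you lose. Payoff $0.
The competing bid $29161 lies between your shaded bid and your value, so underbidding forfeits an item you could have won at a profitable price.
Loss from deviating = $6396 − ($0) = $6396.
Because the price is fixed by the runner-up's bid, deviating from your value can only change a good outcome into a bad one — never the reverse.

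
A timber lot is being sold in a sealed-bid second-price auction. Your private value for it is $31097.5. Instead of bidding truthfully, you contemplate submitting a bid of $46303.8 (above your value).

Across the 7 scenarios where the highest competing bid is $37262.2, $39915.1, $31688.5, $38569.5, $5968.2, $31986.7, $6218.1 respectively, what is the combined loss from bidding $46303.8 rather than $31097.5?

$23934.5

The deviation costs you only when the competing bid falls strictly between $31097.5 and $46303.8; elsewhere both bids give the same outcome.
$37262.2: truthful payoff $0, deviation payoff −$6164.7 → loss $6164.7.
$39915.1: truthful payoff $0, deviation payoff −$8817.6 → loss $8817.6.
$31688.5: truthful payoff $0, deviation payoff −$591 → loss $591.
$38569.5: truthful payoff $0, deviation payoff −$7472 → loss $7472.
$5968.2: outcomes coincide → loss $0.
$31986.7: truthful payoff $0, deviation payoff −$889.2 → loss $889.2.
$6218.1: outcomes coincide → loss $0.
Total loss = $6164.7 + $8817.6 + $591 + $7472 + $889.2 = $23934.5.
Because the price is fixed by the runner-up's bid, deviating from your value can only change a good outcome into a bad one — never the reverse.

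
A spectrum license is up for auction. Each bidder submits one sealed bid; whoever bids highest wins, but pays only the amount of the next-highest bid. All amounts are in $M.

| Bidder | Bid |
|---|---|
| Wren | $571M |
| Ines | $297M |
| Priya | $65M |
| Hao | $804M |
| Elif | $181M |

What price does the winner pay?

$571M

Highest bid: Hao at $804M, so Hao wins.
Second-highest bid: Wren at $571M — that is the price the winner pays.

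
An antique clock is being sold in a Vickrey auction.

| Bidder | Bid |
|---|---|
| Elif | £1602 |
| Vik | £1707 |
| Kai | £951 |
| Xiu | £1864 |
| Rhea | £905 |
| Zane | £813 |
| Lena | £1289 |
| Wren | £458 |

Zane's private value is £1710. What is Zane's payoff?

Highest bid: Xiu at £1864, so Xiu wins.
Second-highest bid: Vik at £1707 — that is the price the winner pays.
Zane did not win, so Zane pays nothing and receives nothing: payoff £0.

£0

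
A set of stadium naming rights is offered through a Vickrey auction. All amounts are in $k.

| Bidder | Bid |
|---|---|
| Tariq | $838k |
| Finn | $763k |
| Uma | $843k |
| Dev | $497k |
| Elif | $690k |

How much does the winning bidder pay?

Highest bid: Uma at $843k, so Uma wins.
Second-highest bid: Tariq at $838k — that is the price the winner pays.

$838k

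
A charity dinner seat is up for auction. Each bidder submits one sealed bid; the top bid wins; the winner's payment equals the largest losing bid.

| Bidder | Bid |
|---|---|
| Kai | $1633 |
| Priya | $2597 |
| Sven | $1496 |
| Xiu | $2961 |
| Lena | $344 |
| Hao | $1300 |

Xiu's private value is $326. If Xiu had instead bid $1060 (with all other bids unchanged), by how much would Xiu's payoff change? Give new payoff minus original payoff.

The highest bid among the other bidders is $2597; Xiu's bid doesn't change that.
Original bid $2961: Xiu is highest, pays the top rival bid $2597; payoff $326 − $2597 = −$2271.
Alternative bid $1060: Xiu is not highest (top rival bid is $2597); payoff $0.
Change in payoff = $0 − (−$2271) = $2271.

$2271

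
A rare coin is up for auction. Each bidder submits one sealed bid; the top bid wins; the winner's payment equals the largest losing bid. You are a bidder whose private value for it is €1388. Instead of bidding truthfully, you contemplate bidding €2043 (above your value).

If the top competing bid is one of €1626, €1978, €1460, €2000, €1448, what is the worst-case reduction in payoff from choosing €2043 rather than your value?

€1626: truthful gives €0, deviation gives −€238 → loss €238.
€1978: truthful gives €0, deviation gives −€590 → loss €590.
€1460: truthful gives €0, deviation gives −€72 → loss €72.
€2000: truthful gives €0, deviation gives −€612 → loss €612.
€1448: truthful gives €0, deviation gives −€60 → loss €60.
Maximum loss: €612.

€612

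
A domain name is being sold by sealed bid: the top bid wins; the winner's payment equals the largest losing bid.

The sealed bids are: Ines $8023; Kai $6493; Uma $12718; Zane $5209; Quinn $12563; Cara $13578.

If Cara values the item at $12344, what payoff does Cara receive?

−$374

Highest bid: Cara at $13578, so Cara wins.
Second-highest bid: Uma at $12718 — that is the price the winner pays.
Cara's payoff = value − price = $12344 − $12718 = −$374.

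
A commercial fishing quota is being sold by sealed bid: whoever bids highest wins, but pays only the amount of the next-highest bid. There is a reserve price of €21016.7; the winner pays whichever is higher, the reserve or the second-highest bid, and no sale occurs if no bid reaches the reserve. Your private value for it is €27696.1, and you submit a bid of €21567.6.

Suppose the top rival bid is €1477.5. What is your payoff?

€6679.4

Your bid €21567.6 is the highest and exceeds the reserve.
Price = max(second-highest bid, reserve) = max(€1477.5, €21016.7) = €21016.7.
Payoff = €27696.1 − €21016.7 = €6679.4.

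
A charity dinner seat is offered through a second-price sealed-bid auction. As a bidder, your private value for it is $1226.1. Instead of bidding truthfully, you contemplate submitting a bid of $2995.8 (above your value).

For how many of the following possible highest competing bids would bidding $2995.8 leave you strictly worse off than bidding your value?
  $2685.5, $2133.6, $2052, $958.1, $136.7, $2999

3

The deviation hurts exactly when the highest competing bid lies strictly between $1226.1 and $2995.8 — overbidding then wins at a price above your value.
$2685.5: inside the interval → strictly worse (loss $1459.4).
$2133.6: inside the interval → strictly worse (loss $907.5).
$2052: inside the interval → strictly worse (loss $825.9).
$958.1: below both → same outcome either way.
$136.7: below both → same outcome either way.
$2999: above both → same outcome either way.
Count: 3.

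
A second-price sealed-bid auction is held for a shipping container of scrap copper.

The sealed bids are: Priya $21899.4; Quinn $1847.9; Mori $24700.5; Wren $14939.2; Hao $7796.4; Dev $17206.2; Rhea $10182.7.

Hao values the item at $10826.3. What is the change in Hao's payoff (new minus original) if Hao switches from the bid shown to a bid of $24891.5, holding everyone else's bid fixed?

−$13874.2

The highest bid among the other bidders is $24700.5; Hao's bid doesn't change that.
Original bid $7796.4: Hao is not highest (top rival bid is $24700.5); payoff $0.
Alternative bid $24891.5: Hao is highest, pays the top rival bid $24700.5; payoff $10826.3 − $24700.5 = −$13874.2.
Change in payoff = −$13874.2 − ($0) = −$13874.2.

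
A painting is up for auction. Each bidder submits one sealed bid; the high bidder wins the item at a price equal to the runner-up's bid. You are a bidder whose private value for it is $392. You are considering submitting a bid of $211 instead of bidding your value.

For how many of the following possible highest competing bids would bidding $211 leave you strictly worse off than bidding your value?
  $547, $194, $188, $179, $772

The deviation hurts exactly when the highest competing bid lies strictly between $211 and $392 — underbidding then forfeits a profitable win.
$547: above both → same outcome either way.
$194: below both → same outcome either way.
$188: below both → same outcome either way.
$179: below both → same outcome either way.
$772: above both → same outcome either way.
Count: 0.

0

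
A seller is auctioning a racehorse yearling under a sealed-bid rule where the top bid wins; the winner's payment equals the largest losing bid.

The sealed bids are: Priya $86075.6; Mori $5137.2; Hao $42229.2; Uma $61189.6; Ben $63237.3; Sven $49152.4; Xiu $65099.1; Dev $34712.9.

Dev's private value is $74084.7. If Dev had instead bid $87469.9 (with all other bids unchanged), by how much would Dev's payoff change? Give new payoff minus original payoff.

−$11990.9

The highest bid among the other bidders is $86075.6; Dev's bid doesn't change that.
Original bid $34712.9: Dev is not highest (top rival bid is $86075.6); payoff $0.
Alternative bid $87469.9: Dev is highest, pays the top rival bid $86075.6; payoff $74084.7 − $86075.6 = −$11990.9.
Change in payoff = −$11990.9 − ($0) = −$11990.9.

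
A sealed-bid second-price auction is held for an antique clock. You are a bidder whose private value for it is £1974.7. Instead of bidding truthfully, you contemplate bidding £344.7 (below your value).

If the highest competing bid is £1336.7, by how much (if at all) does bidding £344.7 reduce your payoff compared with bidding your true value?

£638

Bidding your value £1974.7: you win (since £1974.7 > £1336.7) and pay £1336.7. Payoff £638.
Bidding £344.7: you lose. Payoff £0.
The competing bid £1336.7 lies between your shaded bid and your value, so underbidding forfeits an item you could have won at a profitable price.
Loss from deviating = £638 − (£0) = £638.
In a second-price auction your bid sets only whether you win, not what you pay, so bidding your true value is weakly dominant.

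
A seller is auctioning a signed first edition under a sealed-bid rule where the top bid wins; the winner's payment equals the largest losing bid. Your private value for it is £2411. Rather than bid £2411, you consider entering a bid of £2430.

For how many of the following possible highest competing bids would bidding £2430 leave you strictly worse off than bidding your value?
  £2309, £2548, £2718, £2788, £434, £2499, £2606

The deviation hurts exactly when the highest competing bid lies strictly between £2411 and £2430 — overbidding then wins at a price above your value.
£2309: below both → same outcome either way.
£2548: above both → same outcome either way.
£2718: above both → same outcome either way.
£2788: above both → same outcome either way.
£434: below both → same outcome either way.
£2499: above both → same outcome either way.
£2606: above both → same outcome either way.
Count: 0.

0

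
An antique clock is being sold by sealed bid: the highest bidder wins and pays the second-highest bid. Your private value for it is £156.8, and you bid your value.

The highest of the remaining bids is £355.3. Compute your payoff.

Your bid £156.8 is below the highest competing bid £355.3, so you lose.
A losing bidder pays nothing and receives nothing: payoff = £0.

£0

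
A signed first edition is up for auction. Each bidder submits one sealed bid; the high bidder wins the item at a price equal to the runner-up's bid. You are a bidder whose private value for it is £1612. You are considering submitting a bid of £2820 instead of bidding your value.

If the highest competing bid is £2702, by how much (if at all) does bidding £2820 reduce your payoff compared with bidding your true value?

£1090

Bidding your value £1612: you lose (since £1612 < £2702). Payoff £0.
Bidding £2820: you win and pay £2702. Payoff £1612 − £2702 = −£1090.
The competing bid £2702 lies between your value and your inflated bid, so overbidding wins an item priced above your value.
Loss from deviating = £0 − (−£1090) = £1090.
Because the price is fixed by the runner-up's bid, deviating from your value can only change a good outcome into a bad one — never the reverse.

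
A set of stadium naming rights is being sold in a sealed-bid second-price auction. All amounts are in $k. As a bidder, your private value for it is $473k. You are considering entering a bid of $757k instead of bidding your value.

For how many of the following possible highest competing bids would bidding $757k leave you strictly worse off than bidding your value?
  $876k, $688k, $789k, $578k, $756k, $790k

The deviation hurts exactly when the highest competing bid lies strictly between $473k and $757k — overbidding then wins at a price above your value.
$876k: above both → same outcome either way.
$688k: inside the interval → strictly worse (loss $215k).
$789k: above both → same outcome either way.
$578k: inside the interval → strictly worse (loss $105k).
$756k: inside the interval → strictly worse (loss $283k).
$790k: above both → same outcome either way.
Count: 3.

3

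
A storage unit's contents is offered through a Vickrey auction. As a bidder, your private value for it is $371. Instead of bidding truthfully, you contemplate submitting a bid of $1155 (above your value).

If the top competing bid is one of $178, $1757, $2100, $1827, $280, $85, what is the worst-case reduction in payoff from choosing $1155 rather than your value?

$0

$178: same outcome either way → loss $0.
$1757: same outcome either way → loss $0.
$2100: same outcome either way → loss $0.
$1827: same outcome either way → loss $0.
$280: same outcome either way → loss $0.
$85: same outcome either way → loss $0.
Maximum loss: $0.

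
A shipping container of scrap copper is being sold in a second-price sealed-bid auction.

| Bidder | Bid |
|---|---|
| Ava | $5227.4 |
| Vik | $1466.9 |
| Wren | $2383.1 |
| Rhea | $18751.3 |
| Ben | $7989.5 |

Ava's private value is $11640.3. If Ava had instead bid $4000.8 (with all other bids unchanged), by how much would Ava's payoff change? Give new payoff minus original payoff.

The highest bid among the other bidders is $18751.3; Ava's bid doesn't change that.
Original bid $5227.4: Ava is not highest (top rival bid is $18751.3); payoff $0.
Alternative bid $4000.8: Ava is not highest (top rival bid is $18751.3); payoff $0.
Change in payoff = $0 − ($0) = $0.

$0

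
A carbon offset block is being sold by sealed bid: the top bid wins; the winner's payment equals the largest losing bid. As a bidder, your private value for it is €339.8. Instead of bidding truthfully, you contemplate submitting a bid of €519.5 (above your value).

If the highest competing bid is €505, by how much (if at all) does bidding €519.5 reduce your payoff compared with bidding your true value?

€165.2

Bidding your value €339.8: you lose (since €339.8 < €505). Payoff €0.
Bidding €519.5: you win and pay €505. Payoff €339.8 − €505 = −€165.2.
The competing bid €505 lies between your value and your inflated bid, so overbidding wins an item priced above your value.
Loss from deviating = €0 − (−€165.2) = €165.2.
Truthful bidding weakly dominates here: raising your bid can only win items priced above your value, and lowering it can only forfeit items priced below.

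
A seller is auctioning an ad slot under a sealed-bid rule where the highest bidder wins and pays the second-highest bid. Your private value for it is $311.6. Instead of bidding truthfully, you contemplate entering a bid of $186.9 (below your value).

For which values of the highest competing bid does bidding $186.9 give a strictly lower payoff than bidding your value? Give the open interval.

($186.9, $311.6)

If the competing bid is below $186.9, both bids win at the same price — no difference.
If it is above $311.6, both bids lose — no difference.
If it lies strictly between $186.9 and $311.6, bidding your value wins at a price below your value (positive payoff) while bidding $186.9 loses (payoff 0).
So the deviation strictly hurts on the open interval ($186.9, $311.6).
In a second-price auction your bid sets only whether you win, not what you pay, so bidding your true value is weakly dominant.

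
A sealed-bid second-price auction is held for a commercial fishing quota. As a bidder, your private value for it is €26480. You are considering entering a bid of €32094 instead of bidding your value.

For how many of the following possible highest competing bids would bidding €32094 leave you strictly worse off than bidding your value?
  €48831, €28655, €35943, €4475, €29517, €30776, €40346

3

The deviation hurts exactly when the highest competing bid lies strictly between €26480 and €32094 — overbidding then wins at a price above your value.
€48831: above both → same outcome either way.
€28655: inside the interval → strictly worse (loss €2175).
€35943: above both → same outcome either way.
€4475: below both → same outcome either way.
€29517: inside the interval → strictly worse (loss €3037).
€30776: inside the interval → strictly worse (loss €4296).
€40346: above both → same outcome either way.
Count: 3.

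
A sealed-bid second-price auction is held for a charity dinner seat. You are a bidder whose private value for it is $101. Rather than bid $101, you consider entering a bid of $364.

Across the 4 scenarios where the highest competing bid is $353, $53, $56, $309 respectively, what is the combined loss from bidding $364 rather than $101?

$460

The deviation costs you only when the competing bid falls strictly between $101 and $364; elsewhere both bids give the same outcome.
$353: truthful payoff $0, deviation payoff −$252 → loss $252.
$53: outcomes coincide → loss $0.
$56: outcomes coincide → loss $0.
$309: truthful payoff $0, deviation payoff −$208 → loss $208.
Total loss = $252 + $208 = $460.
In a second-price auction your bid sets only whether you win, not what you pay, so bidding your true value is weakly dominant.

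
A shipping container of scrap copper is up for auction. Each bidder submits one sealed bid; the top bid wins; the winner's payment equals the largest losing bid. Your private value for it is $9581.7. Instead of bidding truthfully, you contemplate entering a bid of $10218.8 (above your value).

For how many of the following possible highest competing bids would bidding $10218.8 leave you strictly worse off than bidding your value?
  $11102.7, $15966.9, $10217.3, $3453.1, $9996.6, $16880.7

2

The deviation hurts exactly when the highest competing bid lies strictly between $9581.7 and $10218.8 — overbidding then wins at a price above your value.
$11102.7: above both → same outcome either way.
$15966.9: above both → same outcome either way.
$10217.3: inside the interval → strictly worse (loss $635.6).
$3453.1: below both → same outcome either way.
$9996.6: inside the interval → strictly worse (loss $414.9).
$16880.7: above both → same outcome either way.
Count: 2.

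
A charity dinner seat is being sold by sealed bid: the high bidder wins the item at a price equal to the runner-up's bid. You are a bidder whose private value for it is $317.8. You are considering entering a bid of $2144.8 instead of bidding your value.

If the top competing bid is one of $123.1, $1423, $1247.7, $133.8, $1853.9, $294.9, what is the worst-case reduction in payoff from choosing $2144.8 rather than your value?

$1536.1

$123.1: same outcome either way → loss $0.
$1423: truthful gives $0, deviation gives −$1105.2 → loss $1105.2.
$1247.7: truthful gives $0, deviation gives −$929.9 → loss $929.9.
$133.8: same outcome either way → loss $0.
$1853.9: truthful gives $0, deviation gives −$1536.1 → loss $1536.1.
$294.9: same outcome either way → loss $0.
Maximum loss: $1536.1.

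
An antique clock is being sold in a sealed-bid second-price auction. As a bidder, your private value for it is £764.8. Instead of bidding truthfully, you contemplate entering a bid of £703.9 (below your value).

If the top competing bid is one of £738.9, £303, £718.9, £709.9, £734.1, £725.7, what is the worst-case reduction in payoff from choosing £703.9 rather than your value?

£54.9

£738.9: truthful gives £25.9, deviation gives £0 → loss £25.9.
£303: same outcome either way → loss £0.
£718.9: truthful gives £45.9, deviation gives £0 → loss £45.9.
£709.9: truthful gives £54.9, deviation gives £0 → loss £54.9.
£734.1: truthful gives £30.7, deviation gives £0 → loss £30.7.
£725.7: truthful gives £39.1, deviation gives £0 → loss £39.1.
Maximum loss: £54.9.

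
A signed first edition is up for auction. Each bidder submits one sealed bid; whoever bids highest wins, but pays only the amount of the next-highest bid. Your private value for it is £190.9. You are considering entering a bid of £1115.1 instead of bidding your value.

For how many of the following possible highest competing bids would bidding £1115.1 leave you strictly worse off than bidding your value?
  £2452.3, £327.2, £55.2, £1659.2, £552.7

2

The deviation hurts exactly when the highest competing bid lies strictly between £190.9 and £1115.1 — overbidding then wins at a price above your value.
£2452.3: above both → same outcome either way.
£327.2: inside the interval → strictly worse (loss £136.3).
£55.2: below both → same outcome either way.
£1659.2: above both → same outcome either way.
£552.7: inside the interval → strictly worse (loss £361.8).
Count: 2.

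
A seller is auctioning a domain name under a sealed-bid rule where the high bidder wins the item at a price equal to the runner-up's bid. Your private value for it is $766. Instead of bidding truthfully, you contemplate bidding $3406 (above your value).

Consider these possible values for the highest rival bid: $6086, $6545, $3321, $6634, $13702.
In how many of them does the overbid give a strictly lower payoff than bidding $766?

The deviation hurts exactly when the highest competing bid lies strictly between $766 and $3406 — overbidding then wins at a price above your value.
$6086: above both → same outcome either way.
$6545: above both → same outcome either way.
$3321: inside the interval → strictly worse (loss $2555).
$6634: above both → same outcome either way.
$13702: above both → same outcome either way.
Count: 1.

1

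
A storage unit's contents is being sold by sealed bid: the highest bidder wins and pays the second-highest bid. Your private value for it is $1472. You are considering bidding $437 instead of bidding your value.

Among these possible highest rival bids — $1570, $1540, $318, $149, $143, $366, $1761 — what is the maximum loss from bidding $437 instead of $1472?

$1570: same outcome either way → loss $0.
$1540: same outcome either way → loss $0.
$318: same outcome either way → loss $0.
$149: same outcome either way → loss $0.
$143: same outcome either way → loss $0.
$366: same outcome either way → loss $0.
$1761: same outcome either way → loss $0.
Maximum loss: $0.

$0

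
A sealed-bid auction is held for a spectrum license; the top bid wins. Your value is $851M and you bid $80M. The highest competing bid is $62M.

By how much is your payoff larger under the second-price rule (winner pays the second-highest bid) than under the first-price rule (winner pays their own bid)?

You have the highest bid, so you win under either rule.
Second-price: pay $62M → payoff $789M.
First-price: pay your own bid $80M → payoff $771M.
Difference = $789M − ($771M) = $18M.

$18M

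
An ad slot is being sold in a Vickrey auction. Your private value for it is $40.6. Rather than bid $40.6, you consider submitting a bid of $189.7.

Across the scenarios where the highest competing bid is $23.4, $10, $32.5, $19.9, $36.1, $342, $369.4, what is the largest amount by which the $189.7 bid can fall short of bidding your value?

$23.4: same outcome either way → loss $0.
$10: same outcome either way → loss $0.
$32.5: same outcome either way → loss $0.
$19.9: same outcome either way → loss $0.
$36.1: same outcome either way → loss $0.
$342: same outcome either way → loss $0.
$369.4: same outcome either way → loss $0.
Maximum loss: $0.

$0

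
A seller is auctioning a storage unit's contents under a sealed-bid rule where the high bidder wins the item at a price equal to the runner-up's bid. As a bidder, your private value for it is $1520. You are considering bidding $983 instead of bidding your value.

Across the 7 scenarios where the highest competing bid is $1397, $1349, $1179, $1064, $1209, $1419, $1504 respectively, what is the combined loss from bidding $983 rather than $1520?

$1519

The deviation costs you only when the competing bid falls strictly between $983 and $1520; elsewhere both bids give the same outcome.
$1397: truthful payoff $123, deviation payoff $0 → loss $123.
$1349: truthful payoff $171, deviation payoff $0 → loss $171.
$1179: truthful payoff $341, deviation payoff $0 → loss $341.
$1064: truthful payoff $456, deviation payoff $0 → loss $456.
$1209: truthful payoff $311, deviation payoff $0 → loss $311.
$1419: truthful payoff $101, deviation payoff $0 → loss $101.
$1504: truthful payoff $16, deviation payoff $0 → loss $16.
Total loss = $123 + $171 + $341 + $456 + $311 + $101 + $16 = $1519.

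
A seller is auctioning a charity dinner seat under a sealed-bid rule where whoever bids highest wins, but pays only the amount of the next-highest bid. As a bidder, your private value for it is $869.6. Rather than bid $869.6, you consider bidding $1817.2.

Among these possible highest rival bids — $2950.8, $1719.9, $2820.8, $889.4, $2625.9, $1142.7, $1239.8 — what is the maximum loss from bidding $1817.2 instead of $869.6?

$850.3

$2950.8: same outcome either way → loss $0.
$1719.9: truthful gives $0, deviation gives −$850.3 → loss $850.3.
$2820.8: same outcome either way → loss $0.
$889.4: truthful gives $0, deviation gives −$19.8 → loss $19.8.
$2625.9: same outcome either way → loss $0.
$1142.7: truthful gives $0, deviation gives −$273.1 → loss $273.1.
$1239.8: truthful gives $0, deviation gives −$370.2 → loss $370.2.
Maximum loss: $850.3.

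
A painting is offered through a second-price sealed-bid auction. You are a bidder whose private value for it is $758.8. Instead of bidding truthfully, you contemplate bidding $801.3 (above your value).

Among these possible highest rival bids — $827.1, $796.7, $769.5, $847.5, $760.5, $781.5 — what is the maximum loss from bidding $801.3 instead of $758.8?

$37.9

$827.1: same outcome either way → loss $0.
$796.7: truthful gives $0, deviation gives −$37.9 → loss $37.9.
$769.5: truthful gives $0, deviation gives −$10.7 → loss $10.7.
$847.5: same outcome either way → loss $0.
$760.5: truthful gives $0, deviation gives −$1.7 → loss $1.7.
$781.5: truthful gives $0, deviation gives −$22.7 → loss $22.7.
Maximum loss: $37.9.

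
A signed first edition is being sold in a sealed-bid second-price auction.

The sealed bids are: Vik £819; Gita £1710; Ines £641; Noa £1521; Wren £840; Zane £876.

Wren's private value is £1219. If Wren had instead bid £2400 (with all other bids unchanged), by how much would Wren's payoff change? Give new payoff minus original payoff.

The highest bid among the other bidders is £1710; Wren's bid doesn't change that.
Original bid £840: Wren is not highest (top rival bid is £1710); payoff £0.
Alternative bid £2400: Wren is highest, pays the top rival bid £1710; payoff £1219 − £1710 = −£491.
Change in payoff = −£491 − (£0) = −£491.

−£491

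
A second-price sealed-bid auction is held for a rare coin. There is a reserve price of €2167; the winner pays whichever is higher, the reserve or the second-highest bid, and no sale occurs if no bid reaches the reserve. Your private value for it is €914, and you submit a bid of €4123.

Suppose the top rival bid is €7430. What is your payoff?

€0

Your bid €4123 is below the highest competing bid €7430, so you lose. Payoff €0.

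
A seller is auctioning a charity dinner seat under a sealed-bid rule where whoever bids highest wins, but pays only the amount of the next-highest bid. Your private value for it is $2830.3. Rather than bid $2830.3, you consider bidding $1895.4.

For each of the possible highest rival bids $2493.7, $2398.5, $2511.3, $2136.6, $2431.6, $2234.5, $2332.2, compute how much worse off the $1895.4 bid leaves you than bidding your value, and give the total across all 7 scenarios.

The deviation costs you only when the competing bid falls strictly between $1895.4 and $2830.3; elsewhere both bids give the same outcome.
$2493.7: truthful payoff $336.6, deviation payoff $0 → loss $336.6.
$2398.5: truthful payoff $431.8, deviation payoff $0 → loss $431.8.
$2511.3: truthful payoff $319, deviation payoff $0 → loss $319.
$2136.6: truthful payoff $693.7, deviation payoff $0 → loss $693.7.
$2431.6: truthful payoff $398.7, deviation payoff $0 → loss $398.7.
$2234.5: truthful payoff $595.8, deviation payoff $0 → loss $595.8.
$2332.2: truthful payoff $498.1, deviation payoff $0 → loss $498.1.
Total loss = $336.6 + $431.8 + $319 + $693.7 + $398.7 + $595.8 + $498.1 = $3273.7.
Truthful bidding weakly dominates here: raising your bid can only win items priced above your value, and lowering it can only forfeit items priced below.

$3273.7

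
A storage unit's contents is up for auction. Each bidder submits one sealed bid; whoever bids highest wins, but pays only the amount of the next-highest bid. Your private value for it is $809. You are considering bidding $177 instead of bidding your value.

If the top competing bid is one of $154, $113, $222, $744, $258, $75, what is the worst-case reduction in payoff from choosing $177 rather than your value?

$587

$154: same outcome either way → loss $0.
$113: same outcome either way → loss $0.
$222: truthful gives $587, deviation gives $0 → loss $587.
$744: truthful gives $65, deviation gives $0 → loss $65.
$258: truthful gives $551, deviation gives $0 → loss $551.
$75: same outcome either way → loss $0.
Maximum loss: $587.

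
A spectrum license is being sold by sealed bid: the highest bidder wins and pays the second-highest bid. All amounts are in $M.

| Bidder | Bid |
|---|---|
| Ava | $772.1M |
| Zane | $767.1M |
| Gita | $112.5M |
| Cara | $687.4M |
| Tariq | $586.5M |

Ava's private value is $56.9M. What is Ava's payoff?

−$710.2M

Highest bid: Ava at $772.1M, so Ava wins.
Second-highest bid: Zane at $767.1M — that is the price the winner pays.
Ava's payoff = value − price = $56.9M − $767.1M = −$710.2M.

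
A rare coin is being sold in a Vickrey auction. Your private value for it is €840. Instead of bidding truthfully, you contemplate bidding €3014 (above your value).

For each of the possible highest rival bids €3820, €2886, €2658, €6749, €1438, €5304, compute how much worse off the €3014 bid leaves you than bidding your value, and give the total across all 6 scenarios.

The deviation costs you only when the competing bid falls strictly between €840 and €3014; elsewhere both bids give the same outcome.
€3820: outcomes coincide → loss €0.
€2886: truthful payoff €0, deviation payoff −€2046 → loss €2046.
€2658: truthful payoff €0, deviation payoff −€1818 → loss €1818.
€6749: outcomes coincide → loss €0.
€1438: truthful payoff €0, deviation payoff −€598 → loss €598.
€5304: outcomes coincide → loss €0.
Total loss = €2046 + €1818 + €598 = €4462.

€4462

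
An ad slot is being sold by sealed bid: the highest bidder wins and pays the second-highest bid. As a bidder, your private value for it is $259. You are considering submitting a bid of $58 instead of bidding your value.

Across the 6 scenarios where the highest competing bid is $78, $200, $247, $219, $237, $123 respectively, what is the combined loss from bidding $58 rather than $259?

$450

The deviation costs you only when the competing bid falls strictly between $58 and $259; elsewhere both bids give the same outcome.
$78: truthful payoff $181, deviation payoff $0 → loss $181.
$200: truthful payoff $59, deviation payoff $0 → loss $59.
$247: truthful payoff $12, deviation payoff $0 → loss $12.
$219: truthful payoff $40, deviation payoff $0 → loss $40.
$237: truthful payoff $22, deviation payoff $0 → loss $22.
$123: truthful payoff $136, deviation payoff $0 → loss $136.
Total loss = $181 + $59 + $12 + $40 + $22 + $136 = $450.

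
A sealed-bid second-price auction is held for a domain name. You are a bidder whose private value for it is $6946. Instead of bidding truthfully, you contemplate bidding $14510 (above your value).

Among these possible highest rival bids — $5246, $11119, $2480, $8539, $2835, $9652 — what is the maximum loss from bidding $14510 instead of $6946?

$4173

$5246: same outcome either way → loss $0.
$11119: truthful gives $0, deviation gives −$4173 → loss $4173.
$2480: same outcome either way → loss $0.
$8539: truthful gives $0, deviation gives −$1593 → loss $1593.
$2835: same outcome either way → loss $0.
$9652: truthful gives $0, deviation gives −$2706 → loss $2706.
Maximum loss: $4173.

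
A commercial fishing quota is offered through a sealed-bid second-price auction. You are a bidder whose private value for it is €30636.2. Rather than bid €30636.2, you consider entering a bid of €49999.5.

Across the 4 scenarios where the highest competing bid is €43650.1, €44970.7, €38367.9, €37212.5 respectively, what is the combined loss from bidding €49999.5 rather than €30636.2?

€41656.4

The deviation costs you only when the competing bid falls strictly between €30636.2 and €49999.5; elsewhere both bids give the same outcome.
€43650.1: truthful payoff €0, deviation payoff −€13013.9 → loss €13013.9.
€44970.7: truthful payoff €0, deviation payoff −€14334.5 → loss €14334.5.
€38367.9: truthful payoff €0, deviation payoff −€7731.7 → loss €7731.7.
€37212.5: truthful payoff €0, deviation payoff −€6576.3 → loss €6576.3.
Total loss = €13013.9 + €14334.5 + €7731.7 + €6576.3 = €41656.4.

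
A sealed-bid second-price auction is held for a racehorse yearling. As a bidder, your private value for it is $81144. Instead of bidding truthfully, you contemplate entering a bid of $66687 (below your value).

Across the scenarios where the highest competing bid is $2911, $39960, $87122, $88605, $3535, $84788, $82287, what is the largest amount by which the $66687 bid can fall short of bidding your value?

$0

$2911: same outcome either way → loss $0.
$39960: same outcome either way → loss $0.
$87122: same outcome either way → loss $0.
$88605: same outcome either way → loss $0.
$3535: same outcome either way → loss $0.
$84788: same outcome either way → loss $0.
$82287: same outcome either way → loss $0.
Maximum loss: $0.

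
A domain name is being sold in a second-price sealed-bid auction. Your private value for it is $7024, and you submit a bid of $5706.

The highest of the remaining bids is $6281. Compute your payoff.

Your bid $5706 is below the highest competing bid $6281, so you lose.
A losing bidder pays nothing and receives nothing: payoff = $0.

$0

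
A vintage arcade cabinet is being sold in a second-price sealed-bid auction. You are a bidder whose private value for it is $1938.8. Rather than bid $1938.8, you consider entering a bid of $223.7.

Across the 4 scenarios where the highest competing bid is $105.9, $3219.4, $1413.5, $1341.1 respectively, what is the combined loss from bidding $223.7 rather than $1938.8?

$1123

The deviation costs you only when the competing bid falls strictly between $223.7 and $1938.8; elsewhere both bids give the same outcome.
$105.9: outcomes coincide → loss $0.
$3219.4: outcomes coincide → loss $0.
$1413.5: truthful payoff $525.3, deviation payoff $0 → loss $525.3.
$1341.1: truthful payoff $597.7, deviation payoff $0 → loss $597.7.
Total loss = $525.3 + $597.7 = $1123.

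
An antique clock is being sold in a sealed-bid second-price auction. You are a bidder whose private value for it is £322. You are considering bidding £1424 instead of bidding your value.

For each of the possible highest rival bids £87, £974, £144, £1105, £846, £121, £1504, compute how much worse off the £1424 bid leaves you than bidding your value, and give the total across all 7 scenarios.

The deviation costs you only when the competing bid falls strictly between £322 and £1424; elsewhere both bids give the same outcome.
£87: outcomes coincide → loss £0.
£974: truthful payoff £0, deviation payoff −£652 → loss £652.
£144: outcomes coincide → loss £0.
£1105: truthful payoff £0, deviation payoff −£783 → loss £783.
£846: truthful payoff £0, deviation payoff −£524 → loss £524.
£121: outcomes coincide → loss £0.
£1504: outcomes coincide → loss £0.
Total loss = £652 + £783 + £524 = £1959.

£1959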